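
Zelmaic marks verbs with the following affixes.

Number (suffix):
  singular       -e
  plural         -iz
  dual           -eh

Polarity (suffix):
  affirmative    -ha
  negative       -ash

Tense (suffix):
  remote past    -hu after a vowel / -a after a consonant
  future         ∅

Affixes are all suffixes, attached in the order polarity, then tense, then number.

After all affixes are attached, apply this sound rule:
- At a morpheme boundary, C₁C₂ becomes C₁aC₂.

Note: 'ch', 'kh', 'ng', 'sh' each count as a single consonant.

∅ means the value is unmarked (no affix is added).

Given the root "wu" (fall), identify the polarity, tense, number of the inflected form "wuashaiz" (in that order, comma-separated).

Segment: wu-ash-a-iz.
polarity: -ash → negative.
tense: -hu/a → remote past.
number: -iz → plural.

negative, remote past, plural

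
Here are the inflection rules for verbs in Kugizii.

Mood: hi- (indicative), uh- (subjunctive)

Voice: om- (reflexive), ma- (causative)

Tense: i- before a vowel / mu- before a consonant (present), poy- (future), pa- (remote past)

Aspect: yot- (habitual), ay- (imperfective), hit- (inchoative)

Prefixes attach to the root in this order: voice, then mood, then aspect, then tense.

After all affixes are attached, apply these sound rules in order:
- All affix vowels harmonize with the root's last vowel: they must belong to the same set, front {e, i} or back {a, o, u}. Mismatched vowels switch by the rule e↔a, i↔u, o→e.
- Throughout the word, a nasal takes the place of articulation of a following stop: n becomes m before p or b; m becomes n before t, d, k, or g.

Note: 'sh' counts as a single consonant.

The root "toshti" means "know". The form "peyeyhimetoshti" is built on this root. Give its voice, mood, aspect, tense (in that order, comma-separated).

Segment: poy-ay-hi-ma-toshti.
voice: ma- → causative.
mood: hi- → indicative.
aspect: ay- → imperfective.
tense: poy- → future.

causative, indicative, imperfective, future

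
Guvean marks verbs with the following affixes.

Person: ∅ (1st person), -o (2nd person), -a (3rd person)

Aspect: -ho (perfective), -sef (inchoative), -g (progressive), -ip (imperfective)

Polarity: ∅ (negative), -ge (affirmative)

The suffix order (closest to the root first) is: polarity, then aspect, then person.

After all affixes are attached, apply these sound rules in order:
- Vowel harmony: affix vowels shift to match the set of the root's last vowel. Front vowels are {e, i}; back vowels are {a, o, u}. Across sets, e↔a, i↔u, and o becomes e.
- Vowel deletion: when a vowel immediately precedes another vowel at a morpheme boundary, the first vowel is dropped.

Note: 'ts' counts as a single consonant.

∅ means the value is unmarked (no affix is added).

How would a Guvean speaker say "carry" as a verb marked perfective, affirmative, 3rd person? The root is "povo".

povogaha

Attach polarity affirmative -ge → povoge.
Attach aspect perfective -ho → povogeho.
Attach person 3rd person -a → povogehoa.
Apply vowel harmony: povogehoa → povogahoa.
Apply vowel deletion: povogahoa → povogaha.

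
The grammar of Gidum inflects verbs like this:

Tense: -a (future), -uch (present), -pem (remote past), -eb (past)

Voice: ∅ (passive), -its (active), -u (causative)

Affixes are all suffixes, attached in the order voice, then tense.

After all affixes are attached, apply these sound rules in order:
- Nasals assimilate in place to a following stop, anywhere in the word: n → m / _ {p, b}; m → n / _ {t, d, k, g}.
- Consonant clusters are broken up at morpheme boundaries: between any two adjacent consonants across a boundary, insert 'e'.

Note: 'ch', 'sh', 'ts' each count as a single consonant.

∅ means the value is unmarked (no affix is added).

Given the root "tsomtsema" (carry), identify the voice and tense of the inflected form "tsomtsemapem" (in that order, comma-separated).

Segment: tsomtsema-pem.
voice: ∅ → passive.
tense: -pem → remote past.

passive, remote past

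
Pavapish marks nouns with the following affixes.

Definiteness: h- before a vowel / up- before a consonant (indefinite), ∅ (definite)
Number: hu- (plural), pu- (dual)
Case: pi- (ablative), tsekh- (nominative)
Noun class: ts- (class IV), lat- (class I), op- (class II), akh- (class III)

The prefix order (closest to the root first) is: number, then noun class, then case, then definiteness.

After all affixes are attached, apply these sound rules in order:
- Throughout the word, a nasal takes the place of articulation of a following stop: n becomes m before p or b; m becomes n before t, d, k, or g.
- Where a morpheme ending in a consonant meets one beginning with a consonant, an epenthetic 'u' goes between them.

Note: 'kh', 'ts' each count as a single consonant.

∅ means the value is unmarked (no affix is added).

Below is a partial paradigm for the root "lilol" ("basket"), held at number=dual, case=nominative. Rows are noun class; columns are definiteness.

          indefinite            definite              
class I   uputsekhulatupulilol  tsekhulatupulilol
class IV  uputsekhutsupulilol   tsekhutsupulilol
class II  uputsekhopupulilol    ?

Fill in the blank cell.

Attach number dual pu- → pulilol.
Attach noun class class II op- → oppulilol.
Attach case nominative tsekh- → tsekhoppulilol.
definiteness = definite: zero marking, form stays tsekhoppulilol.
Nasal assimilation: no change.
Apply epenthesis: tsekhoppulilol → tsekhopupulilol.

tsekhopupulilol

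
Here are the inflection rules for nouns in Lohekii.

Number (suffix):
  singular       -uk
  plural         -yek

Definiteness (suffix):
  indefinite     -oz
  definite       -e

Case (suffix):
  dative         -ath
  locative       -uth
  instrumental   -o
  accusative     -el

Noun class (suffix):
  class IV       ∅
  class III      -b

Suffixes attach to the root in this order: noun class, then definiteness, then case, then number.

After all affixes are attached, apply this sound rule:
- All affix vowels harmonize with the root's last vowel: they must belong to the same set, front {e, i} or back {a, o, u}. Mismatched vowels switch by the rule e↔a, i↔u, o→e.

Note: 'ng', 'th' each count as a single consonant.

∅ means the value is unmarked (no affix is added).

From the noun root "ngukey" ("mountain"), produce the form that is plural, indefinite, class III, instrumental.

ngukeybezeyek

Attach noun class class III -b → ngukeyb.
Attach definiteness indefinite -oz → ngukeyboz.
Attach case instrumental -o → ngukeybozo.
Attach number plural -yek → ngukeybozoyek.
Apply vowel harmony: ngukeybozoyek → ngukeybezeyek.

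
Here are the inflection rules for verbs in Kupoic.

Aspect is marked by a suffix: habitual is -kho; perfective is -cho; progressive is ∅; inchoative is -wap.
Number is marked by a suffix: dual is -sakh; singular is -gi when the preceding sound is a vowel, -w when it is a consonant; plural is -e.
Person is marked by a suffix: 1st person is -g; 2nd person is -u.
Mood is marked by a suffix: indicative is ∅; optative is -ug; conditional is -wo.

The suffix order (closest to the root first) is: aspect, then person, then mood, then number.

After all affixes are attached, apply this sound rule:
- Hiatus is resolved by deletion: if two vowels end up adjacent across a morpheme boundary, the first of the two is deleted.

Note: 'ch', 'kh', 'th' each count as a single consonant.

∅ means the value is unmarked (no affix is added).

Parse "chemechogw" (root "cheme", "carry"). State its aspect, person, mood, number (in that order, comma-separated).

perfective, 1st person, indicative, singular

Segment: cheme-cho-g-w.
aspect: -cho → perfective.
person: -g → 1st person.
mood: ∅ → indicative.
number: -gi/w → singular.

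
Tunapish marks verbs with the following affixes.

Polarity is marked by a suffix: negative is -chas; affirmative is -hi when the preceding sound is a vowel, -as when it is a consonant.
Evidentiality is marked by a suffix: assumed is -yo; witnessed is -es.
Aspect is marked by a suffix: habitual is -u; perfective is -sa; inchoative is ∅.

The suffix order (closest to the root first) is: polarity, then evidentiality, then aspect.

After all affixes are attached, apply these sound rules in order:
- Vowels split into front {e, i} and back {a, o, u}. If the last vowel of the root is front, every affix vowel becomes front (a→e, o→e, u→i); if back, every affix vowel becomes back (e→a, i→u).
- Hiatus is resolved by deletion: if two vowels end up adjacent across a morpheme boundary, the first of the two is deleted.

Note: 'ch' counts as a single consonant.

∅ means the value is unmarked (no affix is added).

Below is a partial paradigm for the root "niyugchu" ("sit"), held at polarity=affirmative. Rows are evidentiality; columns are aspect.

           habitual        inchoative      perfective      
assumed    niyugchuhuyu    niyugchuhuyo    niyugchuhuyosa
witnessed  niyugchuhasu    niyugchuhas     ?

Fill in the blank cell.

Attach polarity affirmative -hi (after vowel 'u') → niyugchuhi.
Attach evidentiality witnessed -es → niyugchuhies.
Attach aspect perfective -sa → niyugchuhiessa.
Apply vowel harmony: niyugchuhiessa → niyugchuhuassa.
Apply vowel deletion: niyugchuhuassa → niyugchuhassa.

niyugchuhassa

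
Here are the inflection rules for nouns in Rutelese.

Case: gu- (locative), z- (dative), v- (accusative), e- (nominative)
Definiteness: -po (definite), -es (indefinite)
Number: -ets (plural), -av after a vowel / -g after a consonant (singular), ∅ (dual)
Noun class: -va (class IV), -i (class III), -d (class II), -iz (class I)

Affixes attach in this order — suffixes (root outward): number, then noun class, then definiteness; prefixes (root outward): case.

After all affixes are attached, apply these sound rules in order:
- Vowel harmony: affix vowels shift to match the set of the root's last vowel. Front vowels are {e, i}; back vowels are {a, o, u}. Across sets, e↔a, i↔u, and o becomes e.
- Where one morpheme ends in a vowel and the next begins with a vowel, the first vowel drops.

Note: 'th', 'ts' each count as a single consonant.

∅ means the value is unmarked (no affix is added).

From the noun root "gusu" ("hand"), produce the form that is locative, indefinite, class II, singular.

gugusavdas

Attach number singular -av (after vowel 'u') → gusuav.
Attach noun class class II -d → gusuavd.
Attach definiteness indefinite -es → gusuavdes.
Attach case locative gu- → gugusuavdes.
Apply vowel harmony: gugusuavdes → gugusuavdas.
Apply vowel deletion: gugusuavdas → gugusavdas.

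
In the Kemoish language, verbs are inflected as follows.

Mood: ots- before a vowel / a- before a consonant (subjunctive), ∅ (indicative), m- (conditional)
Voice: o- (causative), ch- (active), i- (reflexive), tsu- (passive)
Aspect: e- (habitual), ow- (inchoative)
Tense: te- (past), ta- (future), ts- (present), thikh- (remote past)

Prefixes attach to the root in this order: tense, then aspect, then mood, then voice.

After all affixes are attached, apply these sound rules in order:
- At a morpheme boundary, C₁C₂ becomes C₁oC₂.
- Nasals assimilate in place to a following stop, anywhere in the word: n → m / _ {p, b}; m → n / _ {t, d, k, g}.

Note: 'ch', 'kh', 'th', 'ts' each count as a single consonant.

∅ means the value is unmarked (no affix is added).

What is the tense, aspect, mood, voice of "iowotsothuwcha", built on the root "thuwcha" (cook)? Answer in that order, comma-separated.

present, inchoative, indicative, reflexive

Segment: i-ow-ts-thuwcha.
tense: ts- → present.
aspect: ow- → inchoative.
mood: ∅ → indicative.
voice: i- → reflexive.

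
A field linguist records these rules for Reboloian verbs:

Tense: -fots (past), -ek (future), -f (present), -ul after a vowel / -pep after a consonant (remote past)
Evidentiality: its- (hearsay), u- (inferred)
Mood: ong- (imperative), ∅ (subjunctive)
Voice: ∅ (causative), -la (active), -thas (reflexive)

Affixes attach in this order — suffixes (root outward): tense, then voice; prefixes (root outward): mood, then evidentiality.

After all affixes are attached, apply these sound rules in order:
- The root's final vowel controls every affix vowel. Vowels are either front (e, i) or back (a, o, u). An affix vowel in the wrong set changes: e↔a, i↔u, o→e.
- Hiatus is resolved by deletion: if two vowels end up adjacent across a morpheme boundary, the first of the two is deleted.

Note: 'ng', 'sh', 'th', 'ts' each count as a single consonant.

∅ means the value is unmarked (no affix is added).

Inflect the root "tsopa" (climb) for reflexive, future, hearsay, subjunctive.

utstsopakthas

Attach tense future -ek → tsopaek.
Attach voice reflexive -thas → tsopaekthas.
mood = subjunctive: zero marking, form stays tsopaekthas.
Attach evidentiality hearsay its- → itstsopaekthas.
Apply vowel harmony: itstsopaekthas → utstsopaakthas.
Apply vowel deletion: utstsopaakthas → utstsopakthas.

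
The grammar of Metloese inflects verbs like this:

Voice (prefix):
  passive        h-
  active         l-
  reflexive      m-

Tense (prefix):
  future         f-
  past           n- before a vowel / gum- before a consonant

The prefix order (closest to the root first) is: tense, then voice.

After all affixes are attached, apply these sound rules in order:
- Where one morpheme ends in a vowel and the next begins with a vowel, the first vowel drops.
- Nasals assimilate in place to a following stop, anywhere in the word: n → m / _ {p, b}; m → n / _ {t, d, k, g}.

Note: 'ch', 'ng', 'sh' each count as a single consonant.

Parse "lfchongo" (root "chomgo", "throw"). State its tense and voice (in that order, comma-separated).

Segment: l-f-chomgo.
tense: f- → future.
voice: l- → active.

future, active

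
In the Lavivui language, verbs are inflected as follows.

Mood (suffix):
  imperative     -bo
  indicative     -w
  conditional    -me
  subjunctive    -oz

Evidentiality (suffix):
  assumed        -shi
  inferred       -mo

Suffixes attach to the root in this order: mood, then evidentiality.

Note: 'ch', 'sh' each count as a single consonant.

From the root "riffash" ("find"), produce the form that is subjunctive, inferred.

riffashozmo

Attach mood subjunctive -oz → riffashoz.
Attach evidentiality inferred -mo → riffashozmo.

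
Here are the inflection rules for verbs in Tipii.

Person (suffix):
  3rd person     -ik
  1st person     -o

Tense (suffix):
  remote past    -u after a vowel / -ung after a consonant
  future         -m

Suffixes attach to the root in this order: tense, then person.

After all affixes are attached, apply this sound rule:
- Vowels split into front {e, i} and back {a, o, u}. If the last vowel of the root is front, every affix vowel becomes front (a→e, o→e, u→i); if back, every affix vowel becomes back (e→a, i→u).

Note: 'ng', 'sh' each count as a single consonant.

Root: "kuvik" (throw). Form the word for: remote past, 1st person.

Attach tense remote past -ung (after consonant 'k') → kuvikung.
Attach person 1st person -o → kuvikungo.
Apply vowel harmony: kuvikungo → kuvikinge.

kuvikinge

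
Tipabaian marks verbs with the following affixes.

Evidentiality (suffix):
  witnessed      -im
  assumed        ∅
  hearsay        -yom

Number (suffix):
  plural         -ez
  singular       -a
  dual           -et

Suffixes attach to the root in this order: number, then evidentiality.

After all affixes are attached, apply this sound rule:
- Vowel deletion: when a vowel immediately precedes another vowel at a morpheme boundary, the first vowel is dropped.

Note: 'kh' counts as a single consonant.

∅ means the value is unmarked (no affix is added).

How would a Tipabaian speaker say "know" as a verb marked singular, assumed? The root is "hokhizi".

Attach number singular -a → hokhizia.
evidentiality = assumed: zero marking, form stays hokhizia.
Apply vowel deletion: hokhizia → hokhiza.

hokhiza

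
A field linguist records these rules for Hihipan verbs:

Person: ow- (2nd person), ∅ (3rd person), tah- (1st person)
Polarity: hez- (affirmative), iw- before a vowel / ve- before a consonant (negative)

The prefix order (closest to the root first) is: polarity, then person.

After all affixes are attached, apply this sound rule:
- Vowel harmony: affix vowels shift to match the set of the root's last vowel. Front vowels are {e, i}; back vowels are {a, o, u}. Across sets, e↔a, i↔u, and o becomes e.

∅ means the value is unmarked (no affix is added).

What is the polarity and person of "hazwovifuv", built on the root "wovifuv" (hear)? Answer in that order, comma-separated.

affirmative, 3rd person

Segment: hez-wovifuv.
polarity: hez- → affirmative.
person: ∅ → 3rd person.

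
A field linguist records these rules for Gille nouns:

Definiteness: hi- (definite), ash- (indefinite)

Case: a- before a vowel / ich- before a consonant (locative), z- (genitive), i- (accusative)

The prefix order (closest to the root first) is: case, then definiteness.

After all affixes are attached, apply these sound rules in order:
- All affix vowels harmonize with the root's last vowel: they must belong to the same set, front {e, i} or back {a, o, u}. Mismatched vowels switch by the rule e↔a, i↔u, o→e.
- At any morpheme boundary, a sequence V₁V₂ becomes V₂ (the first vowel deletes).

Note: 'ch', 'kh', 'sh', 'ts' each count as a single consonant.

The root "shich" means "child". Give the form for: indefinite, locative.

eshichshich

Attach case locative ich- (before consonant 'sh') → ichshich.
Attach definiteness indefinite ash- → ashichshich.
Apply vowel harmony: ashichshich → eshichshich.
Vowel deletion: no change.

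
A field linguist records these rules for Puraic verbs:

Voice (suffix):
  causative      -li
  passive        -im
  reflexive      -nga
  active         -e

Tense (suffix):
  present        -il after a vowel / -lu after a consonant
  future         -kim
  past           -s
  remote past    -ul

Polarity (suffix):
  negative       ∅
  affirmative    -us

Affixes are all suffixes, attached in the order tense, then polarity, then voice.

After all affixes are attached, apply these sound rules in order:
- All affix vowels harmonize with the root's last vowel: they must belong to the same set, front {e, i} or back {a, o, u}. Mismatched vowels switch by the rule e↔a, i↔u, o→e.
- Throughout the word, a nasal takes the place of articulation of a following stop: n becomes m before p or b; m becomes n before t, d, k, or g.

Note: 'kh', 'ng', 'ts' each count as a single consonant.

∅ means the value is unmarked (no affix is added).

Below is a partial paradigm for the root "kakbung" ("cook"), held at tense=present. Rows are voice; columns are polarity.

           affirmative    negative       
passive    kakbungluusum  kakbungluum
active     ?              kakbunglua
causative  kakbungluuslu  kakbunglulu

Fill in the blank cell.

kakbungluusa

Attach tense present -lu (after consonant 'ng') → kakbunglu.
Attach polarity affirmative -us → kakbungluus.
Attach voice active -e → kakbungluuse.
Apply vowel harmony: kakbungluuse → kakbungluusa.
Nasal assimilation: no change.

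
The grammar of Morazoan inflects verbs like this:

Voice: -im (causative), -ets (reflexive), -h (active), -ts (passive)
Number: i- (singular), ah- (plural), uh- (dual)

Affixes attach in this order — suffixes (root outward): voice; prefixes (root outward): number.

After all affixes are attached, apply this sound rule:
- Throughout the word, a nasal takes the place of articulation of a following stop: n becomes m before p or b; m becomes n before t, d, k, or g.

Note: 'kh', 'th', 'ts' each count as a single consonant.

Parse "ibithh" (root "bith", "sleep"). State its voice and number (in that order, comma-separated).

Segment: i-bith-h.
voice: -h → active.
number: i- → singular.

active, singular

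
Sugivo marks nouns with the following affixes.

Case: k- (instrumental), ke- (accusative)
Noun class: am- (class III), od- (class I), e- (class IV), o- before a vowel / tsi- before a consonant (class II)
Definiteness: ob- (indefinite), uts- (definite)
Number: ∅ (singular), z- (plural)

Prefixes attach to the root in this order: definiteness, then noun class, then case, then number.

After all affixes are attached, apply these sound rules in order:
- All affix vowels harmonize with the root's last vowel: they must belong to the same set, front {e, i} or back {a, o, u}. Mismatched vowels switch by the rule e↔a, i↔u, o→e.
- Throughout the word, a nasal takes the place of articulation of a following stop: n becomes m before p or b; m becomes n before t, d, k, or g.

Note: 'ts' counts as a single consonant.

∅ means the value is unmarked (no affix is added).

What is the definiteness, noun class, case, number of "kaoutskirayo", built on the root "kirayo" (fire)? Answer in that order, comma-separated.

Segment: ke-o-uts-kirayo.
definiteness: uts- → definite.
noun class: o/tsi- → class II.
case: ke- → accusative.
number: ∅ → singular.

definite, class II, accusative, singular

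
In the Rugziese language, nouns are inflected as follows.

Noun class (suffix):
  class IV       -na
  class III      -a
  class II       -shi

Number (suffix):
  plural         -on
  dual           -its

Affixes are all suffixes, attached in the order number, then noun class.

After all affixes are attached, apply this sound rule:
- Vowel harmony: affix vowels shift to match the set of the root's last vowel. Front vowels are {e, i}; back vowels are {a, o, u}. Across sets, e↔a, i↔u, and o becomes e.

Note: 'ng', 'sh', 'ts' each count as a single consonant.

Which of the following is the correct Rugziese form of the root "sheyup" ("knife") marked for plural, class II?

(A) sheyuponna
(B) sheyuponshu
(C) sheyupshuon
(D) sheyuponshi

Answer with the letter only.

Attach number plural -on → sheyupon.
Attach noun class class II -shi → sheyuponshi.
Apply vowel harmony: sheyuponshi → sheyuponshu.
So the correct form is sheyuponshu, option (B).
(D) sheyuponshi is wrong: it fails to apply the sound rule(s).
(A) sheyuponna is wrong: it uses class IV instead of class II for noun class.
(C) sheyupshuon is wrong: it has the affixes in the wrong order.

B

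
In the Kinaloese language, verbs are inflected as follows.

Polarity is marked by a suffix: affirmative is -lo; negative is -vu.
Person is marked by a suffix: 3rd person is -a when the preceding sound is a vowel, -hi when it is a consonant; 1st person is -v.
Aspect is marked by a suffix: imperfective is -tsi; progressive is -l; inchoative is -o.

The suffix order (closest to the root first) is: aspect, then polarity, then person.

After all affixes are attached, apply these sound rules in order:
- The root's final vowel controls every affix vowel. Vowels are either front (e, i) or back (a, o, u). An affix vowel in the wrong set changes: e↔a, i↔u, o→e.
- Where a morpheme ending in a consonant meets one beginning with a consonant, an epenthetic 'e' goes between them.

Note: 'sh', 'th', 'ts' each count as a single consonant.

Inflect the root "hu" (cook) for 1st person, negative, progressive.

Attach aspect progressive -l → hul.
Attach polarity negative -vu → hulvu.
Attach person 1st person -v → hulvuv.
Vowel harmony: no change.
Apply epenthesis: hulvuv → hulevuv.

hulevuv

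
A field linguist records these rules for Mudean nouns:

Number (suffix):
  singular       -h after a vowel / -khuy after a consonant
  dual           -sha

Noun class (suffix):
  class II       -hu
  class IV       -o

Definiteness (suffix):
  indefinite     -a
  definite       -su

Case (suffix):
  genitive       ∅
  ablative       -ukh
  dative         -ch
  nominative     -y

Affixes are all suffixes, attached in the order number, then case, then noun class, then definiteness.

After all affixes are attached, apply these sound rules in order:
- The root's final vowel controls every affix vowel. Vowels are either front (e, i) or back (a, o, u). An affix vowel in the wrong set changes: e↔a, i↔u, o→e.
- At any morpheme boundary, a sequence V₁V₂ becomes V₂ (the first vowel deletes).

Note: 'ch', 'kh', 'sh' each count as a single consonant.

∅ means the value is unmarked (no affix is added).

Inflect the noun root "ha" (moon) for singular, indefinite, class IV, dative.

hahcha

Attach number singular -h (after vowel 'a') → hah.
Attach case dative -ch → hahch.
Attach noun class class IV -o → hahcho.
Attach definiteness indefinite -a → hahchoa.
Vowel harmony: no change.
Apply vowel deletion: hahchoa → hahcha.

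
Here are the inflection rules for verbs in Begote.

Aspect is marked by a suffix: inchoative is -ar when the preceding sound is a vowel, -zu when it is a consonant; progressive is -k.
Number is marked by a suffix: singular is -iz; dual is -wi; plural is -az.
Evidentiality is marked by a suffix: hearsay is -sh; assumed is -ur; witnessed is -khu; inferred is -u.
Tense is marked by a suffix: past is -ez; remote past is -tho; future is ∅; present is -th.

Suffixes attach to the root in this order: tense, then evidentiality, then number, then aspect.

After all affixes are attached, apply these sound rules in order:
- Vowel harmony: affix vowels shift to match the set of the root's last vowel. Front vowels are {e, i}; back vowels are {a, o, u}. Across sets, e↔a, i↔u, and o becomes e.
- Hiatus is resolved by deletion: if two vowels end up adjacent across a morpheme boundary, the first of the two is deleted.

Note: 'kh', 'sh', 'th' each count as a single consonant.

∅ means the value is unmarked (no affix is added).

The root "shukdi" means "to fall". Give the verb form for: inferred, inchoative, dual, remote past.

shukdithiwer

Attach tense remote past -tho → shukditho.
Attach evidentiality inferred -u → shukdithou.
Attach number dual -wi → shukdithouwi.
Attach aspect inchoative -ar (after vowel 'i') → shukdithouwiar.
Apply vowel harmony: shukdithouwiar → shukditheiwier.
Apply vowel deletion: shukditheiwier → shukdithiwer.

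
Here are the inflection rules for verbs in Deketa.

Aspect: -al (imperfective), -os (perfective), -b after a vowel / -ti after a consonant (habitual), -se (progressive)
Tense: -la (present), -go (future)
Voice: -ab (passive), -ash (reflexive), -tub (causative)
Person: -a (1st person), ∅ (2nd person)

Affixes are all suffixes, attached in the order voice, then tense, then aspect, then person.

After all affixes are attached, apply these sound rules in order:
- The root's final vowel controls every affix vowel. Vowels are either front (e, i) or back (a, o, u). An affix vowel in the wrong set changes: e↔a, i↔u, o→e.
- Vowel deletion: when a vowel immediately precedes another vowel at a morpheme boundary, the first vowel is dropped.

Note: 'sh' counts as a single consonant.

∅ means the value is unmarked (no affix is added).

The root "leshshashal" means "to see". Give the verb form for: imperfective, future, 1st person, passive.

Attach voice passive -ab → leshshashalab.
Attach tense future -go → leshshashalabgo.
Attach aspect imperfective -al → leshshashalabgoal.
Attach person 1st person -a → leshshashalabgoala.
Vowel harmony: no change.
Apply vowel deletion: leshshashalabgoala → leshshashalabgala.

leshshashalabgala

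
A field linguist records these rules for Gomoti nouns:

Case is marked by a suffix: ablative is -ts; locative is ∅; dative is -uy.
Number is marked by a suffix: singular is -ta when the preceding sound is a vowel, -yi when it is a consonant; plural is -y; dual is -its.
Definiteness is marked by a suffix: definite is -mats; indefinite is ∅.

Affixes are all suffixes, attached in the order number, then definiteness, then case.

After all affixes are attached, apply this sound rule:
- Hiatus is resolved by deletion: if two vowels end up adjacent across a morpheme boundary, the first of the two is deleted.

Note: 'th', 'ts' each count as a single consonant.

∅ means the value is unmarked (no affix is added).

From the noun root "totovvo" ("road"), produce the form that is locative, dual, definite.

totovvitsmats

Attach number dual -its → totovvoits.
Attach definiteness definite -mats → totovvoitsmats.
case = locative: zero marking, form stays totovvoitsmats.
Apply vowel deletion: totovvoitsmats → totovvitsmats.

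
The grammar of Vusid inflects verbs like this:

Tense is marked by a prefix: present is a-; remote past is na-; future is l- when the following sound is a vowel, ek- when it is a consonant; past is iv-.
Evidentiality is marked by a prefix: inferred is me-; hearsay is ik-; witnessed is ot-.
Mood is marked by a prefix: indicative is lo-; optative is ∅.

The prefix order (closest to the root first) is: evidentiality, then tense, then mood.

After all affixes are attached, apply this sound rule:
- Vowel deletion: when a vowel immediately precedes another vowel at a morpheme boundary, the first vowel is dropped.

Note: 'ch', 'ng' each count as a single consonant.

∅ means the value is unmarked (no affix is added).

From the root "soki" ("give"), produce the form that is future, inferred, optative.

ekmesoki

Attach evidentiality inferred me- → mesoki.
Attach tense future ek- (before consonant 'm') → ekmesoki.
mood = optative: zero marking, form stays ekmesoki.
Vowel deletion: no change.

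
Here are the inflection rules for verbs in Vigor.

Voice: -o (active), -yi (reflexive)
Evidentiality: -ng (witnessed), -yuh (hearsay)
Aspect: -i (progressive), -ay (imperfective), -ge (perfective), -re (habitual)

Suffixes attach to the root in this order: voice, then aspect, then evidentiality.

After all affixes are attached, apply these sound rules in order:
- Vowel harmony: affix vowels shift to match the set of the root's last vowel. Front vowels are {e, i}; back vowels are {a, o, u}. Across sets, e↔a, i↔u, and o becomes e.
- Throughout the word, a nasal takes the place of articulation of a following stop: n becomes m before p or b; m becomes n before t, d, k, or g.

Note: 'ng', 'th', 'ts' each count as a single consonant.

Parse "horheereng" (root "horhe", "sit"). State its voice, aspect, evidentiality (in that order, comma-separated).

active, habitual, witnessed

Segment: horhe-o-re-ng.
voice: -o → active.
aspect: -re → habitual.
evidentiality: -ng → witnessed.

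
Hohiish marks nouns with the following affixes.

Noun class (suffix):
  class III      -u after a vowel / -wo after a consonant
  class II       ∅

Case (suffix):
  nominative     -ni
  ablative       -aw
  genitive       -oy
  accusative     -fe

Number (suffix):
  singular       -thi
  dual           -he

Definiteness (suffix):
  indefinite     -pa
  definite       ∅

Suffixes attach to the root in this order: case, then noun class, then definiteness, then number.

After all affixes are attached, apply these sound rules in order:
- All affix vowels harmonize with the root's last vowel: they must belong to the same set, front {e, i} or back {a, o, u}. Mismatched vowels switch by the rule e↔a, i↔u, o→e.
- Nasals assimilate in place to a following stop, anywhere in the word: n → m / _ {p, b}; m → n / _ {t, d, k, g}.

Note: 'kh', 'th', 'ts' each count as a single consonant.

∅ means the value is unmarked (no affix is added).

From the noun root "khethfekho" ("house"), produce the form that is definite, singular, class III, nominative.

khethfekhonuuthu

Attach case nominative -ni → khethfekhoni.
Attach noun class class III -u (after vowel 'i') → khethfekhoniu.
definiteness = definite: zero marking, form stays khethfekhoniu.
Attach number singular -thi → khethfekhoniuthi.
Apply vowel harmony: khethfekhoniuthi → khethfekhonuuthu.
Nasal assimilation: no change.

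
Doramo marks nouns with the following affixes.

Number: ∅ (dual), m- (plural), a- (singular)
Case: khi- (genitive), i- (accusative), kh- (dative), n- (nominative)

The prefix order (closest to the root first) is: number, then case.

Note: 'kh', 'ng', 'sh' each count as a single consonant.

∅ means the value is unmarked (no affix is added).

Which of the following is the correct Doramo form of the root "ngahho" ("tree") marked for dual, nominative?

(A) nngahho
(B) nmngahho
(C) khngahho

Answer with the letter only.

A

number = dual: zero marking, form stays ngahho.
Attach case nominative n- → nngahho.
So the correct form is nngahho, option (A).
(B) nmngahho is wrong: it uses plural instead of dual for number.
(C) khngahho is wrong: it uses dative instead of nominative for case.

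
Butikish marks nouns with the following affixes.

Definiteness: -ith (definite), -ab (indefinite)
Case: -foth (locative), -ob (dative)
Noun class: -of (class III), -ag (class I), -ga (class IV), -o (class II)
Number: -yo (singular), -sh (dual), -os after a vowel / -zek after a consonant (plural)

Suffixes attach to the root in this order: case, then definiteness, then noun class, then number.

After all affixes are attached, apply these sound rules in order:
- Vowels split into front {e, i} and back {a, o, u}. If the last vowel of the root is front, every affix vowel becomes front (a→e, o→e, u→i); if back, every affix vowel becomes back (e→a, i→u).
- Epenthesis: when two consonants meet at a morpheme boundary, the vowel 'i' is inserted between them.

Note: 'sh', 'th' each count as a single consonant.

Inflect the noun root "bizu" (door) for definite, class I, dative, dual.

bizuobuthagish

Attach case dative -ob → bizuob.
Attach definiteness definite -ith → bizuobith.
Attach noun class class I -ag → bizuobithag.
Attach number dual -sh → bizuobithagsh.
Apply vowel harmony: bizuobithagsh → bizuobuthagsh.
Apply epenthesis: bizuobuthagsh → bizuobuthagish.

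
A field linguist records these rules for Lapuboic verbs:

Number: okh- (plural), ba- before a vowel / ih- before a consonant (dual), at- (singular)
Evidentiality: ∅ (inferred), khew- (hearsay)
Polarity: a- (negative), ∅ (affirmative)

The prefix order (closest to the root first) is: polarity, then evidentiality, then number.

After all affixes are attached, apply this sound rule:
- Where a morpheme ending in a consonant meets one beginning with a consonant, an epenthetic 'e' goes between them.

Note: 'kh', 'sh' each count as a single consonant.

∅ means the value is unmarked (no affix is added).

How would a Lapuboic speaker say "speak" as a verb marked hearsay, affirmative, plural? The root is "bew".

okhekhewebew

polarity = affirmative: zero marking, form stays bew.
Attach evidentiality hearsay khew- → khewbew.
Attach number plural okh- → okhkhewbew.
Apply epenthesis: okhkhewbew → okhekhewebew.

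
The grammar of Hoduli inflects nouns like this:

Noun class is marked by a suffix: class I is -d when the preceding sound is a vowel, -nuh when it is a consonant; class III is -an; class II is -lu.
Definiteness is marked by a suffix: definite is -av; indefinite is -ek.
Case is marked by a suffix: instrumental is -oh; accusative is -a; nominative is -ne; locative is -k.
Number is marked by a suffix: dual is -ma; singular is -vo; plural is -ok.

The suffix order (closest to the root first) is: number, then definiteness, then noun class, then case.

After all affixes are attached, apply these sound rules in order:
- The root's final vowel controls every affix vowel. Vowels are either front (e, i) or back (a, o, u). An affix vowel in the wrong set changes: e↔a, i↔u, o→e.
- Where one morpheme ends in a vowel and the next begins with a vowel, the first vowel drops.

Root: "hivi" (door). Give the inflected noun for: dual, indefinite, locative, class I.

hivimeknihk

Attach number dual -ma → hivima.
Attach definiteness indefinite -ek → hivimaek.
Attach noun class class I -nuh (after consonant 'k') → hivimaeknuh.
Attach case locative -k → hivimaeknuhk.
Apply vowel harmony: hivimaeknuhk → hivimeeknihk.
Apply vowel deletion: hivimeeknihk → hivimeknihk.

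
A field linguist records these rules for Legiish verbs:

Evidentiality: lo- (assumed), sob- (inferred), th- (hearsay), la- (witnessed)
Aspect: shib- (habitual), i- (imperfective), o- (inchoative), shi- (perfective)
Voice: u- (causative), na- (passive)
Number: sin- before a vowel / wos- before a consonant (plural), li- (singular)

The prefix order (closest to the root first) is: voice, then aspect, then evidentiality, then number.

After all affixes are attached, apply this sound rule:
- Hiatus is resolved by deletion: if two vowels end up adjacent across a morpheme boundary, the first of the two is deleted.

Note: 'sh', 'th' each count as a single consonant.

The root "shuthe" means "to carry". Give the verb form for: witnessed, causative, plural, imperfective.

woslushuthe

Attach voice causative u- → ushuthe.
Attach aspect imperfective i- → iushuthe.
Attach evidentiality witnessed la- → laiushuthe.
Attach number plural wos- (before consonant 'l') → woslaiushuthe.
Apply vowel deletion: woslaiushuthe → woslushuthe.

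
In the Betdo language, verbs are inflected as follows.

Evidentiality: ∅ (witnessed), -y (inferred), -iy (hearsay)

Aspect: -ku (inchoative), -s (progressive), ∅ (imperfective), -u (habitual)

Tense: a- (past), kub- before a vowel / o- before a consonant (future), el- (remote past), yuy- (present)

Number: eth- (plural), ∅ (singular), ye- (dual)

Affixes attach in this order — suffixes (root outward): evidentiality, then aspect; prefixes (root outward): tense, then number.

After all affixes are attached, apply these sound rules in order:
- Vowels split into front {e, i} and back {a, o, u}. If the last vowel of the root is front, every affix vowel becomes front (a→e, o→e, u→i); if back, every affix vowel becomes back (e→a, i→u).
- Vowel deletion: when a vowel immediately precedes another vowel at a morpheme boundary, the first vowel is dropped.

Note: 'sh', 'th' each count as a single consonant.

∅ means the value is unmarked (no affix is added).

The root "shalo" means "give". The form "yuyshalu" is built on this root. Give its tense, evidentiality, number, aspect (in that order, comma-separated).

present, witnessed, singular, habitual

Segment: yuy-shalo-u.
tense: yuy- → present.
evidentiality: ∅ → witnessed.
number: ∅ → singular.
aspect: -u → habitual.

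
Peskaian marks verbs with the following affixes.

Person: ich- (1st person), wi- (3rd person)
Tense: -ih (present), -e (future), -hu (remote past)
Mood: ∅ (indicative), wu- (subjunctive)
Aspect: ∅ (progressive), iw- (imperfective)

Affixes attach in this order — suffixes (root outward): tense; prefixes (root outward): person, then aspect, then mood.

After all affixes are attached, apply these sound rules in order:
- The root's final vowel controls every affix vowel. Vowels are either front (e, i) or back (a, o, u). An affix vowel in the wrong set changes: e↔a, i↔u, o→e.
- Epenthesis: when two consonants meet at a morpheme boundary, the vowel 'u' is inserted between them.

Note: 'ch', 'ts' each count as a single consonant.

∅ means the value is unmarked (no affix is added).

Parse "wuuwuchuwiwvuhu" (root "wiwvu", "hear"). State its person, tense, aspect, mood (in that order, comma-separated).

1st person, remote past, imperfective, subjunctive

Segment: wu-iw-ich-wiwvu-hu.
person: ich- → 1st person.
tense: -hu → remote past.
aspect: iw- → imperfective.
mood: wu- → subjunctive.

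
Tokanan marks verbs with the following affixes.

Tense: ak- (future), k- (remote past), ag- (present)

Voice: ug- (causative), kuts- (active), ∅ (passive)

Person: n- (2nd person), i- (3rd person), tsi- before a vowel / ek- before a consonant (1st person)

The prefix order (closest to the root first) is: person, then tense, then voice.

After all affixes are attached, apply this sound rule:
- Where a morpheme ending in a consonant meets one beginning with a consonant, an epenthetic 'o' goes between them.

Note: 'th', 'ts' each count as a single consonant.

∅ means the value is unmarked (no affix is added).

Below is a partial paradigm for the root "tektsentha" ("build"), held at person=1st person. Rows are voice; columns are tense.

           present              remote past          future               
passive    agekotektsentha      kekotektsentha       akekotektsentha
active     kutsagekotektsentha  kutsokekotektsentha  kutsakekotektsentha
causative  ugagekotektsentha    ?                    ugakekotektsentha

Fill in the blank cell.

ugokekotektsentha

Attach person 1st person ek- (before consonant 't') → ektektsentha.
Attach tense remote past k- → kektektsentha.
Attach voice causative ug- → ugkektektsentha.
Apply epenthesis: ugkektektsentha → ugokekotektsentha.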